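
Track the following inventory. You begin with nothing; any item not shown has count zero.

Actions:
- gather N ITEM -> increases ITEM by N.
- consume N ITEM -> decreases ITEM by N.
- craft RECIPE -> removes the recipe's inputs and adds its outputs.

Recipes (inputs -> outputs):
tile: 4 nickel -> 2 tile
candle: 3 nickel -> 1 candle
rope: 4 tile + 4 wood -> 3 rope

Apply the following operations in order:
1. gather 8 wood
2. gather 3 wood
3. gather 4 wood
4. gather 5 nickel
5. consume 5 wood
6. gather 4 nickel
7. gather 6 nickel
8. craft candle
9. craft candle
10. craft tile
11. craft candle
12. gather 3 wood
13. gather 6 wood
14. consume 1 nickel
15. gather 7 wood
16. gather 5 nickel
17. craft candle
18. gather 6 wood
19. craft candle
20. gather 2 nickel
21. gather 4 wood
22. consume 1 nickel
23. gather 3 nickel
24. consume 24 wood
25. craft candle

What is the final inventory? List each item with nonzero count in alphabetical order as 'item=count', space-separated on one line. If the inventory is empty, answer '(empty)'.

Answer: candle=6 nickel=1 tile=2 wood=12

Derivation:
After 1 (gather 8 wood): wood=8
After 2 (gather 3 wood): wood=11
After 3 (gather 4 wood): wood=15
After 4 (gather 5 nickel): nickel=5 wood=15
After 5 (consume 5 wood): nickel=5 wood=10
After 6 (gather 4 nickel): nickel=9 wood=10
After 7 (gather 6 nickel): nickel=15 wood=10
After 8 (craft candle): candle=1 nickel=12 wood=10
After 9 (craft candle): candle=2 nickel=9 wood=10
After 10 (craft tile): candle=2 nickel=5 tile=2 wood=10
After 11 (craft candle): candle=3 nickel=2 tile=2 wood=10
After 12 (gather 3 wood): candle=3 nickel=2 tile=2 wood=13
After 13 (gather 6 wood): candle=3 nickel=2 tile=2 wood=19
After 14 (consume 1 nickel): candle=3 nickel=1 tile=2 wood=19
After 15 (gather 7 wood): candle=3 nickel=1 tile=2 wood=26
After 16 (gather 5 nickel): candle=3 nickel=6 tile=2 wood=26
After 17 (craft candle): candle=4 nickel=3 tile=2 wood=26
After 18 (gather 6 wood): candle=4 nickel=3 tile=2 wood=32
After 19 (craft candle): candle=5 tile=2 wood=32
After 20 (gather 2 nickel): candle=5 nickel=2 tile=2 wood=32
After 21 (gather 4 wood): candle=5 nickel=2 tile=2 wood=36
After 22 (consume 1 nickel): candle=5 nickel=1 tile=2 wood=36
After 23 (gather 3 nickel): candle=5 nickel=4 tile=2 wood=36
After 24 (consume 24 wood): candle=5 nickel=4 tile=2 wood=12
After 25 (craft candle): candle=6 nickel=1 tile=2 wood=12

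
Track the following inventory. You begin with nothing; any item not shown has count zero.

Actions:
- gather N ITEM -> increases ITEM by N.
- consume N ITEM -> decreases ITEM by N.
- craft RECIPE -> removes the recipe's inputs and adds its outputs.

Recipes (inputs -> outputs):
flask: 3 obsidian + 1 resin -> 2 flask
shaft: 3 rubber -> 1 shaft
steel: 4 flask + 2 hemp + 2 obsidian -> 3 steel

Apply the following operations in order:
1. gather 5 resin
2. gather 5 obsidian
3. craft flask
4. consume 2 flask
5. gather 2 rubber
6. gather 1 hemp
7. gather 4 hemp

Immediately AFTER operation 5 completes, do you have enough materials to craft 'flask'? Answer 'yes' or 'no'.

Answer: no

Derivation:
After 1 (gather 5 resin): resin=5
After 2 (gather 5 obsidian): obsidian=5 resin=5
After 3 (craft flask): flask=2 obsidian=2 resin=4
After 4 (consume 2 flask): obsidian=2 resin=4
After 5 (gather 2 rubber): obsidian=2 resin=4 rubber=2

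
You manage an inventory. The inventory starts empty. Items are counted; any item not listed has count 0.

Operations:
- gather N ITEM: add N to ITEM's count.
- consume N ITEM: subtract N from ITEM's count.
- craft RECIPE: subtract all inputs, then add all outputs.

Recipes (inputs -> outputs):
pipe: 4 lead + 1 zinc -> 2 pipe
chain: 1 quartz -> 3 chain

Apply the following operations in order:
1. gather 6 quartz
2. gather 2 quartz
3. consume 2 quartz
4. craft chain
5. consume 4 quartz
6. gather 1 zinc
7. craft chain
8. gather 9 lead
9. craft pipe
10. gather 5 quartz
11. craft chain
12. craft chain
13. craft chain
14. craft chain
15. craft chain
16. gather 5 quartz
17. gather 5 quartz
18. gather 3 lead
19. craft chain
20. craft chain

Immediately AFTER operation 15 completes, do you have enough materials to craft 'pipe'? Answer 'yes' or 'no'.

After 1 (gather 6 quartz): quartz=6
After 2 (gather 2 quartz): quartz=8
After 3 (consume 2 quartz): quartz=6
After 4 (craft chain): chain=3 quartz=5
After 5 (consume 4 quartz): chain=3 quartz=1
After 6 (gather 1 zinc): chain=3 quartz=1 zinc=1
After 7 (craft chain): chain=6 zinc=1
After 8 (gather 9 lead): chain=6 lead=9 zinc=1
After 9 (craft pipe): chain=6 lead=5 pipe=2
After 10 (gather 5 quartz): chain=6 lead=5 pipe=2 quartz=5
After 11 (craft chain): chain=9 lead=5 pipe=2 quartz=4
After 12 (craft chain): chain=12 lead=5 pipe=2 quartz=3
After 13 (craft chain): chain=15 lead=5 pipe=2 quartz=2
After 14 (craft chain): chain=18 lead=5 pipe=2 quartz=1
After 15 (craft chain): chain=21 lead=5 pipe=2

Answer: no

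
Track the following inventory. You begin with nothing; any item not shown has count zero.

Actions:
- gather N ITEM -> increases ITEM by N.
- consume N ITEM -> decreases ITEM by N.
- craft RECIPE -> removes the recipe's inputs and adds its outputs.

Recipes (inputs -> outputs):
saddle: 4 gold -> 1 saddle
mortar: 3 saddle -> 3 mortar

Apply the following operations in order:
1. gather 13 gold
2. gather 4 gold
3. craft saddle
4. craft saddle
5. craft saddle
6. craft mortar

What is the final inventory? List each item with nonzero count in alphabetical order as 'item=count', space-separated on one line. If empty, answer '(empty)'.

Answer: gold=5 mortar=3

Derivation:
After 1 (gather 13 gold): gold=13
After 2 (gather 4 gold): gold=17
After 3 (craft saddle): gold=13 saddle=1
After 4 (craft saddle): gold=9 saddle=2
After 5 (craft saddle): gold=5 saddle=3
After 6 (craft mortar): gold=5 mortar=3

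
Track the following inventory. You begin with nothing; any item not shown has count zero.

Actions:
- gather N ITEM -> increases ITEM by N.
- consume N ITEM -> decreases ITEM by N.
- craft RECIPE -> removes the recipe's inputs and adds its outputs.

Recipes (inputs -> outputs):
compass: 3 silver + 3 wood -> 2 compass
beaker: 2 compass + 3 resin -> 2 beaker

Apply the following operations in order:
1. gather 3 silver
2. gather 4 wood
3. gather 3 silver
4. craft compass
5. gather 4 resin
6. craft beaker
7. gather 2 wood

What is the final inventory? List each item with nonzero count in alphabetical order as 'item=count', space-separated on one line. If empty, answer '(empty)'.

Answer: beaker=2 resin=1 silver=3 wood=3

Derivation:
After 1 (gather 3 silver): silver=3
After 2 (gather 4 wood): silver=3 wood=4
After 3 (gather 3 silver): silver=6 wood=4
After 4 (craft compass): compass=2 silver=3 wood=1
After 5 (gather 4 resin): compass=2 resin=4 silver=3 wood=1
After 6 (craft beaker): beaker=2 resin=1 silver=3 wood=1
After 7 (gather 2 wood): beaker=2 resin=1 silver=3 wood=3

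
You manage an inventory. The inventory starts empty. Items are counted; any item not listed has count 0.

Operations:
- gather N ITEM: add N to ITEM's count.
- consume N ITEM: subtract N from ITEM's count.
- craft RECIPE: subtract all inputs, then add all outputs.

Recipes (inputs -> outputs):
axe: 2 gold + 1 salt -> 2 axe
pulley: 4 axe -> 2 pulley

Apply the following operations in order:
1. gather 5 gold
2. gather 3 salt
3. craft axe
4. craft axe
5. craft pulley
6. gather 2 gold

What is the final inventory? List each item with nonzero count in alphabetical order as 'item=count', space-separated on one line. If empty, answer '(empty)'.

Answer: gold=3 pulley=2 salt=1

Derivation:
After 1 (gather 5 gold): gold=5
After 2 (gather 3 salt): gold=5 salt=3
After 3 (craft axe): axe=2 gold=3 salt=2
After 4 (craft axe): axe=4 gold=1 salt=1
After 5 (craft pulley): gold=1 pulley=2 salt=1
After 6 (gather 2 gold): gold=3 pulley=2 salt=1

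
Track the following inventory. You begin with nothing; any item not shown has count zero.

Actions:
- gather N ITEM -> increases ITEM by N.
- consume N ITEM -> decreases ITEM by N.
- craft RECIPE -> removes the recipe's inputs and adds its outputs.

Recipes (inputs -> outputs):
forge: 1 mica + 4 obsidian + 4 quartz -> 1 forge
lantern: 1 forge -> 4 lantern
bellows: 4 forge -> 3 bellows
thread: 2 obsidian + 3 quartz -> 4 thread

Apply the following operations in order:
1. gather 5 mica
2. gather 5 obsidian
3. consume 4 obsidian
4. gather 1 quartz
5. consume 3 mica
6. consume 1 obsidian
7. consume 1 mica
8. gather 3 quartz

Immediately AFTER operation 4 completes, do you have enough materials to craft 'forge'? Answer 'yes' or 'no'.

Answer: no

Derivation:
After 1 (gather 5 mica): mica=5
After 2 (gather 5 obsidian): mica=5 obsidian=5
After 3 (consume 4 obsidian): mica=5 obsidian=1
After 4 (gather 1 quartz): mica=5 obsidian=1 quartz=1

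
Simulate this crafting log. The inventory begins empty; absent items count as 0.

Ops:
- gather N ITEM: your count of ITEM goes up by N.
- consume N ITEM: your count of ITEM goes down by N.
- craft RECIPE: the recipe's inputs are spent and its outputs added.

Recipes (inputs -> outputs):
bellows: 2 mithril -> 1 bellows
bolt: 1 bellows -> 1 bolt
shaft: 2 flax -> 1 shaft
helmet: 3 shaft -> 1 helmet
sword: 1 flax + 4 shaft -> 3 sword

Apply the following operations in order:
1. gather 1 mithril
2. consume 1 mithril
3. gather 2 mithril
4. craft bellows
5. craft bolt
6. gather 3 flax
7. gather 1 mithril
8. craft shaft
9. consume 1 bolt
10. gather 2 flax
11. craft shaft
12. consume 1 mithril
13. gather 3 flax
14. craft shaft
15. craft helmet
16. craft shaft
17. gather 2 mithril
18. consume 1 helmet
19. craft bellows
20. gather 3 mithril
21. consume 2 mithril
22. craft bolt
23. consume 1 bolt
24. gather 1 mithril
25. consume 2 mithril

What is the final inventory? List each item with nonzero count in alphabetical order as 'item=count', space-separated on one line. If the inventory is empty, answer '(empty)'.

Answer: shaft=1

Derivation:
After 1 (gather 1 mithril): mithril=1
After 2 (consume 1 mithril): (empty)
After 3 (gather 2 mithril): mithril=2
After 4 (craft bellows): bellows=1
After 5 (craft bolt): bolt=1
After 6 (gather 3 flax): bolt=1 flax=3
After 7 (gather 1 mithril): bolt=1 flax=3 mithril=1
After 8 (craft shaft): bolt=1 flax=1 mithril=1 shaft=1
After 9 (consume 1 bolt): flax=1 mithril=1 shaft=1
After 10 (gather 2 flax): flax=3 mithril=1 shaft=1
After 11 (craft shaft): flax=1 mithril=1 shaft=2
After 12 (consume 1 mithril): flax=1 shaft=2
After 13 (gather 3 flax): flax=4 shaft=2
After 14 (craft shaft): flax=2 shaft=3
After 15 (craft helmet): flax=2 helmet=1
After 16 (craft shaft): helmet=1 shaft=1
After 17 (gather 2 mithril): helmet=1 mithril=2 shaft=1
After 18 (consume 1 helmet): mithril=2 shaft=1
After 19 (craft bellows): bellows=1 shaft=1
After 20 (gather 3 mithril): bellows=1 mithril=3 shaft=1
After 21 (consume 2 mithril): bellows=1 mithril=1 shaft=1
After 22 (craft bolt): bolt=1 mithril=1 shaft=1
After 23 (consume 1 bolt): mithril=1 shaft=1
After 24 (gather 1 mithril): mithril=2 shaft=1
After 25 (consume 2 mithril): shaft=1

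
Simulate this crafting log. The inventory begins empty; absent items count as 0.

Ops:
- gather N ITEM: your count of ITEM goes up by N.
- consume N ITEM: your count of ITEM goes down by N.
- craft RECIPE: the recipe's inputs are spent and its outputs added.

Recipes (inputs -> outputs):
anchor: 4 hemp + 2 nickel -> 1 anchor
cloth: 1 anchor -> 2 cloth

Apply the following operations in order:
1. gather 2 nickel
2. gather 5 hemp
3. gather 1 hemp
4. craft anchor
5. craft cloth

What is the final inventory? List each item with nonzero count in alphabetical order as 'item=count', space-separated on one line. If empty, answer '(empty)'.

Answer: cloth=2 hemp=2

Derivation:
After 1 (gather 2 nickel): nickel=2
After 2 (gather 5 hemp): hemp=5 nickel=2
After 3 (gather 1 hemp): hemp=6 nickel=2
After 4 (craft anchor): anchor=1 hemp=2
After 5 (craft cloth): cloth=2 hemp=2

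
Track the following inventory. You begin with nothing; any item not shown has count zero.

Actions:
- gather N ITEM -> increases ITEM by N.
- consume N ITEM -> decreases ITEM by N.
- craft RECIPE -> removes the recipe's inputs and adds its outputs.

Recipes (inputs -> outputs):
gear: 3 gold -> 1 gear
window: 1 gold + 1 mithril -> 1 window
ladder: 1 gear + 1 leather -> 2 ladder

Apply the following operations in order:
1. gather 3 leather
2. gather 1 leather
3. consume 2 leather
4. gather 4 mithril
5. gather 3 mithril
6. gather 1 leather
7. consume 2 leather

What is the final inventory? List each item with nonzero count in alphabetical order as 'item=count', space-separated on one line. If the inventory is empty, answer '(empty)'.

After 1 (gather 3 leather): leather=3
After 2 (gather 1 leather): leather=4
After 3 (consume 2 leather): leather=2
After 4 (gather 4 mithril): leather=2 mithril=4
After 5 (gather 3 mithril): leather=2 mithril=7
After 6 (gather 1 leather): leather=3 mithril=7
After 7 (consume 2 leather): leather=1 mithril=7

Answer: leather=1 mithril=7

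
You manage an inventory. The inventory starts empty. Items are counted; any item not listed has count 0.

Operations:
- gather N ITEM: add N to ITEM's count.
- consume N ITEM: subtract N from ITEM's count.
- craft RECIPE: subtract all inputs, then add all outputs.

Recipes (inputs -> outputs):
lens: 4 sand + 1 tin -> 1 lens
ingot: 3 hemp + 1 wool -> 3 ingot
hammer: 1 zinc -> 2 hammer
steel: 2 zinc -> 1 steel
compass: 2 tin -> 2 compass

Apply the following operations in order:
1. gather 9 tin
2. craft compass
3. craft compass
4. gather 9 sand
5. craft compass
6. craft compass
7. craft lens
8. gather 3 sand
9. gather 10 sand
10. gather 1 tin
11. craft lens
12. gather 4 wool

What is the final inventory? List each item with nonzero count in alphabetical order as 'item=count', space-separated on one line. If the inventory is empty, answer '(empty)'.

After 1 (gather 9 tin): tin=9
After 2 (craft compass): compass=2 tin=7
After 3 (craft compass): compass=4 tin=5
After 4 (gather 9 sand): compass=4 sand=9 tin=5
After 5 (craft compass): compass=6 sand=9 tin=3
After 6 (craft compass): compass=8 sand=9 tin=1
After 7 (craft lens): compass=8 lens=1 sand=5
After 8 (gather 3 sand): compass=8 lens=1 sand=8
After 9 (gather 10 sand): compass=8 lens=1 sand=18
After 10 (gather 1 tin): compass=8 lens=1 sand=18 tin=1
After 11 (craft lens): compass=8 lens=2 sand=14
After 12 (gather 4 wool): compass=8 lens=2 sand=14 wool=4

Answer: compass=8 lens=2 sand=14 wool=4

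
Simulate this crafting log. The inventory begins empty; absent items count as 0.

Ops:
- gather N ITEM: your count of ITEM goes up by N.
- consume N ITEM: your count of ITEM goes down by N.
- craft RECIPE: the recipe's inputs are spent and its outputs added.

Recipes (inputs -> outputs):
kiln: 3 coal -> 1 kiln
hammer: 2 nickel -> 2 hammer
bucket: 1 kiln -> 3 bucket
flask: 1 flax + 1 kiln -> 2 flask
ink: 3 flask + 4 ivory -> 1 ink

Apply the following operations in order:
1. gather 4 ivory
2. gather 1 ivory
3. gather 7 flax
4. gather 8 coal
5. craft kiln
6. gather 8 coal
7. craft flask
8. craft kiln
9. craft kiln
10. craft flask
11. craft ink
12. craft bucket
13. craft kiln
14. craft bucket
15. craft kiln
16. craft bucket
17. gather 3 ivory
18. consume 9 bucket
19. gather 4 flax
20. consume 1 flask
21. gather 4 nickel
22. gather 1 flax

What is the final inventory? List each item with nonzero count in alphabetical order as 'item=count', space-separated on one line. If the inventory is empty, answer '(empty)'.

After 1 (gather 4 ivory): ivory=4
After 2 (gather 1 ivory): ivory=5
After 3 (gather 7 flax): flax=7 ivory=5
After 4 (gather 8 coal): coal=8 flax=7 ivory=5
After 5 (craft kiln): coal=5 flax=7 ivory=5 kiln=1
After 6 (gather 8 coal): coal=13 flax=7 ivory=5 kiln=1
After 7 (craft flask): coal=13 flask=2 flax=6 ivory=5
After 8 (craft kiln): coal=10 flask=2 flax=6 ivory=5 kiln=1
After 9 (craft kiln): coal=7 flask=2 flax=6 ivory=5 kiln=2
After 10 (craft flask): coal=7 flask=4 flax=5 ivory=5 kiln=1
After 11 (craft ink): coal=7 flask=1 flax=5 ink=1 ivory=1 kiln=1
After 12 (craft bucket): bucket=3 coal=7 flask=1 flax=5 ink=1 ivory=1
After 13 (craft kiln): bucket=3 coal=4 flask=1 flax=5 ink=1 ivory=1 kiln=1
After 14 (craft bucket): bucket=6 coal=4 flask=1 flax=5 ink=1 ivory=1
After 15 (craft kiln): bucket=6 coal=1 flask=1 flax=5 ink=1 ivory=1 kiln=1
After 16 (craft bucket): bucket=9 coal=1 flask=1 flax=5 ink=1 ivory=1
After 17 (gather 3 ivory): bucket=9 coal=1 flask=1 flax=5 ink=1 ivory=4
After 18 (consume 9 bucket): coal=1 flask=1 flax=5 ink=1 ivory=4
After 19 (gather 4 flax): coal=1 flask=1 flax=9 ink=1 ivory=4
After 20 (consume 1 flask): coal=1 flax=9 ink=1 ivory=4
After 21 (gather 4 nickel): coal=1 flax=9 ink=1 ivory=4 nickel=4
After 22 (gather 1 flax): coal=1 flax=10 ink=1 ivory=4 nickel=4

Answer: coal=1 flax=10 ink=1 ivory=4 nickel=4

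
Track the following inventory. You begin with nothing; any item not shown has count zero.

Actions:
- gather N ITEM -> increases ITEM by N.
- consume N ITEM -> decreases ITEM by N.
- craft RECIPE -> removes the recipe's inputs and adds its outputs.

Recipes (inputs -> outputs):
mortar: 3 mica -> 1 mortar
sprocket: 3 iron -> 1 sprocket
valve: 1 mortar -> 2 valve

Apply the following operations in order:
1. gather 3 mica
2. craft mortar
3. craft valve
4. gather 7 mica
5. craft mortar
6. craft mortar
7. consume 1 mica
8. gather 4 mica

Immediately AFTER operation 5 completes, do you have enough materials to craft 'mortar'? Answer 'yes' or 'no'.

After 1 (gather 3 mica): mica=3
After 2 (craft mortar): mortar=1
After 3 (craft valve): valve=2
After 4 (gather 7 mica): mica=7 valve=2
After 5 (craft mortar): mica=4 mortar=1 valve=2

Answer: yes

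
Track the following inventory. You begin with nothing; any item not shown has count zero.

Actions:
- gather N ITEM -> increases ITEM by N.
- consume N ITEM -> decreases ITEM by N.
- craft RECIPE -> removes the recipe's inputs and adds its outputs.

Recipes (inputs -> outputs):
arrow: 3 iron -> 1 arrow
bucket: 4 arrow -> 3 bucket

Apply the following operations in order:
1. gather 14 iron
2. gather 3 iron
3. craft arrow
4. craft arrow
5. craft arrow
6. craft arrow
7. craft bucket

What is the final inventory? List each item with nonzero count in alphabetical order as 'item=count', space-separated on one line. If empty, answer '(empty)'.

After 1 (gather 14 iron): iron=14
After 2 (gather 3 iron): iron=17
After 3 (craft arrow): arrow=1 iron=14
After 4 (craft arrow): arrow=2 iron=11
After 5 (craft arrow): arrow=3 iron=8
After 6 (craft arrow): arrow=4 iron=5
After 7 (craft bucket): bucket=3 iron=5

Answer: bucket=3 iron=5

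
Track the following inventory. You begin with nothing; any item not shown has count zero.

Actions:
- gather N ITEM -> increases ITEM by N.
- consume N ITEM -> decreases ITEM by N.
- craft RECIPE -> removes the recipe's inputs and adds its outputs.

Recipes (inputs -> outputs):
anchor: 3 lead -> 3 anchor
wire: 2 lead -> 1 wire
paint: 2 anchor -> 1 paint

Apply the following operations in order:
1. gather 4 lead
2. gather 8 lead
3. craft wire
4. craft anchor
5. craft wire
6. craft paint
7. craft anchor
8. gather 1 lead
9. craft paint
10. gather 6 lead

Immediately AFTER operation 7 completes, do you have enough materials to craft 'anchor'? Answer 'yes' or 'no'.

Answer: no

Derivation:
After 1 (gather 4 lead): lead=4
After 2 (gather 8 lead): lead=12
After 3 (craft wire): lead=10 wire=1
After 4 (craft anchor): anchor=3 lead=7 wire=1
After 5 (craft wire): anchor=3 lead=5 wire=2
After 6 (craft paint): anchor=1 lead=5 paint=1 wire=2
After 7 (craft anchor): anchor=4 lead=2 paint=1 wire=2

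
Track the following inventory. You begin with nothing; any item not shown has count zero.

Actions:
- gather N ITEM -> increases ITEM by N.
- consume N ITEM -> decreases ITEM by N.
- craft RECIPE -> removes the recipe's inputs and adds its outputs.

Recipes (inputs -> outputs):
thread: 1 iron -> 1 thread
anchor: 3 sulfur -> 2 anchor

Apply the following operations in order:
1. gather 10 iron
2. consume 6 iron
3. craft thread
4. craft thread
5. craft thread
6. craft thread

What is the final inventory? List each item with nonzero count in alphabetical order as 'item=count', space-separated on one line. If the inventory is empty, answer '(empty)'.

Answer: thread=4

Derivation:
After 1 (gather 10 iron): iron=10
After 2 (consume 6 iron): iron=4
After 3 (craft thread): iron=3 thread=1
After 4 (craft thread): iron=2 thread=2
After 5 (craft thread): iron=1 thread=3
After 6 (craft thread): thread=4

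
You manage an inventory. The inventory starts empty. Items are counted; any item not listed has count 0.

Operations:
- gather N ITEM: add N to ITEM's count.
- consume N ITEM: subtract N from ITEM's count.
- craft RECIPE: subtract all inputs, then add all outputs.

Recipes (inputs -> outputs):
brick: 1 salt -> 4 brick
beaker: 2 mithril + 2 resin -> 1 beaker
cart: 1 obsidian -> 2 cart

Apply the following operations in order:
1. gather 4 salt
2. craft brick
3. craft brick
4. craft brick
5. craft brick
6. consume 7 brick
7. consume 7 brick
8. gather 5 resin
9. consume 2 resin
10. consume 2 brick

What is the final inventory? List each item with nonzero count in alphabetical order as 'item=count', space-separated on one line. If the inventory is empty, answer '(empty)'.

Answer: resin=3

Derivation:
After 1 (gather 4 salt): salt=4
After 2 (craft brick): brick=4 salt=3
After 3 (craft brick): brick=8 salt=2
After 4 (craft brick): brick=12 salt=1
After 5 (craft brick): brick=16
After 6 (consume 7 brick): brick=9
After 7 (consume 7 brick): brick=2
After 8 (gather 5 resin): brick=2 resin=5
After 9 (consume 2 resin): brick=2 resin=3
After 10 (consume 2 brick): resin=3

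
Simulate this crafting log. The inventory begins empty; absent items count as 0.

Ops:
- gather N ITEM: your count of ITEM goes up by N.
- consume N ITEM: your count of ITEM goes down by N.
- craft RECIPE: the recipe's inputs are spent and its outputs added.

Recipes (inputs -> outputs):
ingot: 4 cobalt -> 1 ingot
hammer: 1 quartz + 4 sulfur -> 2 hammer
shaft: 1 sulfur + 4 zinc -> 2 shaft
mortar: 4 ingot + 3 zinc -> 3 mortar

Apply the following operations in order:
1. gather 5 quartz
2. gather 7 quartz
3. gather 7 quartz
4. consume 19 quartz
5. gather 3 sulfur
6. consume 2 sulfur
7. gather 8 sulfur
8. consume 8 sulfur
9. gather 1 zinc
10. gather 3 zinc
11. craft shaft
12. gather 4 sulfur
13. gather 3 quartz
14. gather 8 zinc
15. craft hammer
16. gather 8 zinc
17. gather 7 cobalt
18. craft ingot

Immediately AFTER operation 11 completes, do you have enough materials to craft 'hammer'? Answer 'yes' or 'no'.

Answer: no

Derivation:
After 1 (gather 5 quartz): quartz=5
After 2 (gather 7 quartz): quartz=12
After 3 (gather 7 quartz): quartz=19
After 4 (consume 19 quartz): (empty)
After 5 (gather 3 sulfur): sulfur=3
After 6 (consume 2 sulfur): sulfur=1
After 7 (gather 8 sulfur): sulfur=9
After 8 (consume 8 sulfur): sulfur=1
After 9 (gather 1 zinc): sulfur=1 zinc=1
After 10 (gather 3 zinc): sulfur=1 zinc=4
After 11 (craft shaft): shaft=2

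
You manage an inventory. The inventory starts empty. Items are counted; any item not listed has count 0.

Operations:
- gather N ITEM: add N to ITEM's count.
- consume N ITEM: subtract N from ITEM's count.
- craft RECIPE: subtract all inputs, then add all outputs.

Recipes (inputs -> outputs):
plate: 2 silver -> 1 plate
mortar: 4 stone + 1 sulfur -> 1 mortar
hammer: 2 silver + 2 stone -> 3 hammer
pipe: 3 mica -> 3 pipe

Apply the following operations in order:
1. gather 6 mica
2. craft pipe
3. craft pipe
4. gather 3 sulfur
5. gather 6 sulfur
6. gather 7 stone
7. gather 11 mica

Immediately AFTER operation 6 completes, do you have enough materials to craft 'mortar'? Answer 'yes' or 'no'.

After 1 (gather 6 mica): mica=6
After 2 (craft pipe): mica=3 pipe=3
After 3 (craft pipe): pipe=6
After 4 (gather 3 sulfur): pipe=6 sulfur=3
After 5 (gather 6 sulfur): pipe=6 sulfur=9
After 6 (gather 7 stone): pipe=6 stone=7 sulfur=9

Answer: yes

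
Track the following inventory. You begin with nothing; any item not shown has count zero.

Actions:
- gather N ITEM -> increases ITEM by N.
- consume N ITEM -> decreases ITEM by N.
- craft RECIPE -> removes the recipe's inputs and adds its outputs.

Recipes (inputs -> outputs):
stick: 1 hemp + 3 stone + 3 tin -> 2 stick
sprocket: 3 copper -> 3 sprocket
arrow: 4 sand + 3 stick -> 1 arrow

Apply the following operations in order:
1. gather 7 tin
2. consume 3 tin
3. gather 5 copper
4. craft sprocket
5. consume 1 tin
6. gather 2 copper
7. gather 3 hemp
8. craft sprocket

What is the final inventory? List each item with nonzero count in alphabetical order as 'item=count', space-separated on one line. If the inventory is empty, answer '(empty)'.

Answer: copper=1 hemp=3 sprocket=6 tin=3

Derivation:
After 1 (gather 7 tin): tin=7
After 2 (consume 3 tin): tin=4
After 3 (gather 5 copper): copper=5 tin=4
After 4 (craft sprocket): copper=2 sprocket=3 tin=4
After 5 (consume 1 tin): copper=2 sprocket=3 tin=3
After 6 (gather 2 copper): copper=4 sprocket=3 tin=3
After 7 (gather 3 hemp): copper=4 hemp=3 sprocket=3 tin=3
After 8 (craft sprocket): copper=1 hemp=3 sprocket=6 tin=3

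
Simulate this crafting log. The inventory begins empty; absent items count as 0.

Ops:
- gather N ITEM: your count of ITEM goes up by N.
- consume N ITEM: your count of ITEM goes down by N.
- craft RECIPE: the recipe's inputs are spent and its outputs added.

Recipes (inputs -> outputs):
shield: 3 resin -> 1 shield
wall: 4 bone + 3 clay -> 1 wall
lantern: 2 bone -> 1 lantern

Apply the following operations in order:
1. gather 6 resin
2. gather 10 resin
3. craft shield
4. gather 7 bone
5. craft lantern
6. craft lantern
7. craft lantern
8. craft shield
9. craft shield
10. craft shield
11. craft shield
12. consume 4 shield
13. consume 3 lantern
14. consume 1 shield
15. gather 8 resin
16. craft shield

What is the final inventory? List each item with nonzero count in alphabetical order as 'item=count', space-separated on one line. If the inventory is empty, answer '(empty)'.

Answer: bone=1 resin=6 shield=1

Derivation:
After 1 (gather 6 resin): resin=6
After 2 (gather 10 resin): resin=16
After 3 (craft shield): resin=13 shield=1
After 4 (gather 7 bone): bone=7 resin=13 shield=1
After 5 (craft lantern): bone=5 lantern=1 resin=13 shield=1
After 6 (craft lantern): bone=3 lantern=2 resin=13 shield=1
After 7 (craft lantern): bone=1 lantern=3 resin=13 shield=1
After 8 (craft shield): bone=1 lantern=3 resin=10 shield=2
After 9 (craft shield): bone=1 lantern=3 resin=7 shield=3
After 10 (craft shield): bone=1 lantern=3 resin=4 shield=4
After 11 (craft shield): bone=1 lantern=3 resin=1 shield=5
After 12 (consume 4 shield): bone=1 lantern=3 resin=1 shield=1
After 13 (consume 3 lantern): bone=1 resin=1 shield=1
After 14 (consume 1 shield): bone=1 resin=1
After 15 (gather 8 resin): bone=1 resin=9
After 16 (craft shield): bone=1 resin=6 shield=1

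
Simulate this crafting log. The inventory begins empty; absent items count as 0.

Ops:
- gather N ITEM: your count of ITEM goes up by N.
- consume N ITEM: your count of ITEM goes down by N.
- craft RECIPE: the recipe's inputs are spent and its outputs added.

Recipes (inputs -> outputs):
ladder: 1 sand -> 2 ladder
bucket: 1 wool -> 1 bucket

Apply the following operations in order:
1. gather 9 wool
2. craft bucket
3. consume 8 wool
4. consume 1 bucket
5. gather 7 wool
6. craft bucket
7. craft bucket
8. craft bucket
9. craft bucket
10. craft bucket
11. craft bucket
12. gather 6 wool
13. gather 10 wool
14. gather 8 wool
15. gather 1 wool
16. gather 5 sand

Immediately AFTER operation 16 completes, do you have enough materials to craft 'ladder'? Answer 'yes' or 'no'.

After 1 (gather 9 wool): wool=9
After 2 (craft bucket): bucket=1 wool=8
After 3 (consume 8 wool): bucket=1
After 4 (consume 1 bucket): (empty)
After 5 (gather 7 wool): wool=7
After 6 (craft bucket): bucket=1 wool=6
After 7 (craft bucket): bucket=2 wool=5
After 8 (craft bucket): bucket=3 wool=4
After 9 (craft bucket): bucket=4 wool=3
After 10 (craft bucket): bucket=5 wool=2
After 11 (craft bucket): bucket=6 wool=1
After 12 (gather 6 wool): bucket=6 wool=7
After 13 (gather 10 wool): bucket=6 wool=17
After 14 (gather 8 wool): bucket=6 wool=25
After 15 (gather 1 wool): bucket=6 wool=26
After 16 (gather 5 sand): bucket=6 sand=5 wool=26

Answer: yes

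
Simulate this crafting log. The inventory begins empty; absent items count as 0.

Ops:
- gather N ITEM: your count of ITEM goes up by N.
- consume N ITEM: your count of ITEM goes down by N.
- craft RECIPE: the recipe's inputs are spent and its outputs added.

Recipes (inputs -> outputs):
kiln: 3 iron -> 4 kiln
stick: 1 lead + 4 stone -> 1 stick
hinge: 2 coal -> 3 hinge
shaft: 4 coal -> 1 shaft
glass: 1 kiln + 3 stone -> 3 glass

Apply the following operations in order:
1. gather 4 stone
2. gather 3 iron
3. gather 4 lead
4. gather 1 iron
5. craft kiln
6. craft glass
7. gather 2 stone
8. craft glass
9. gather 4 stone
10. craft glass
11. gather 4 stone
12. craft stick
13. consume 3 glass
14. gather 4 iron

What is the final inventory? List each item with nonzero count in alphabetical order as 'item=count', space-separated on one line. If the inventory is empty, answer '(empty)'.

Answer: glass=6 iron=5 kiln=1 lead=3 stick=1 stone=1

Derivation:
After 1 (gather 4 stone): stone=4
After 2 (gather 3 iron): iron=3 stone=4
After 3 (gather 4 lead): iron=3 lead=4 stone=4
After 4 (gather 1 iron): iron=4 lead=4 stone=4
After 5 (craft kiln): iron=1 kiln=4 lead=4 stone=4
After 6 (craft glass): glass=3 iron=1 kiln=3 lead=4 stone=1
After 7 (gather 2 stone): glass=3 iron=1 kiln=3 lead=4 stone=3
After 8 (craft glass): glass=6 iron=1 kiln=2 lead=4
After 9 (gather 4 stone): glass=6 iron=1 kiln=2 lead=4 stone=4
After 10 (craft glass): glass=9 iron=1 kiln=1 lead=4 stone=1
After 11 (gather 4 stone): glass=9 iron=1 kiln=1 lead=4 stone=5
After 12 (craft stick): glass=9 iron=1 kiln=1 lead=3 stick=1 stone=1
After 13 (consume 3 glass): glass=6 iron=1 kiln=1 lead=3 stick=1 stone=1
After 14 (gather 4 iron): glass=6 iron=5 kiln=1 lead=3 stick=1 stone=1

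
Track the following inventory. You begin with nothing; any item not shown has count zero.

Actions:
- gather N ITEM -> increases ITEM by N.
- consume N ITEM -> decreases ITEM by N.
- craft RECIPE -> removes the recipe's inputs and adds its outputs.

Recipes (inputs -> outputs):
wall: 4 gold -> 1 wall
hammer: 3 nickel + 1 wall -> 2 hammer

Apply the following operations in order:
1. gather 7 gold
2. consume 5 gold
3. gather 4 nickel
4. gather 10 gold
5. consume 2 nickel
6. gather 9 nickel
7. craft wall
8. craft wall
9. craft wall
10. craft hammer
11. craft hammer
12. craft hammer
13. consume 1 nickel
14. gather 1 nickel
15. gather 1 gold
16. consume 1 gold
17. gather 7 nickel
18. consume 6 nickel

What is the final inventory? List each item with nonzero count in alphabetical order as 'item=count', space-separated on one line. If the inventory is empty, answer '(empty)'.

Answer: hammer=6 nickel=3

Derivation:
After 1 (gather 7 gold): gold=7
After 2 (consume 5 gold): gold=2
After 3 (gather 4 nickel): gold=2 nickel=4
After 4 (gather 10 gold): gold=12 nickel=4
After 5 (consume 2 nickel): gold=12 nickel=2
After 6 (gather 9 nickel): gold=12 nickel=11
After 7 (craft wall): gold=8 nickel=11 wall=1
After 8 (craft wall): gold=4 nickel=11 wall=2
After 9 (craft wall): nickel=11 wall=3
After 10 (craft hammer): hammer=2 nickel=8 wall=2
After 11 (craft hammer): hammer=4 nickel=5 wall=1
After 12 (craft hammer): hammer=6 nickel=2
After 13 (consume 1 nickel): hammer=6 nickel=1
After 14 (gather 1 nickel): hammer=6 nickel=2
After 15 (gather 1 gold): gold=1 hammer=6 nickel=2
After 16 (consume 1 gold): hammer=6 nickel=2
After 17 (gather 7 nickel): hammer=6 nickel=9
After 18 (consume 6 nickel): hammer=6 nickel=3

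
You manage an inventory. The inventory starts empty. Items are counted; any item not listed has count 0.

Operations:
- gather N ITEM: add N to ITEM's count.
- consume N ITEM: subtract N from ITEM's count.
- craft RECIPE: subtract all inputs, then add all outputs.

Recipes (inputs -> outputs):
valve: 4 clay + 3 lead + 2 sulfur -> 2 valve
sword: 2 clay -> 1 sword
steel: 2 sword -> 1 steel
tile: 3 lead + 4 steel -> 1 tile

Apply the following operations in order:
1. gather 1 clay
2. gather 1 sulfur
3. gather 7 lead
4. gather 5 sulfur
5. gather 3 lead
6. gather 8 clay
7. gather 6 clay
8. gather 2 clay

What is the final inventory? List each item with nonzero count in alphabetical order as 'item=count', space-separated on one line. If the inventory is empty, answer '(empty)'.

After 1 (gather 1 clay): clay=1
After 2 (gather 1 sulfur): clay=1 sulfur=1
After 3 (gather 7 lead): clay=1 lead=7 sulfur=1
After 4 (gather 5 sulfur): clay=1 lead=7 sulfur=6
After 5 (gather 3 lead): clay=1 lead=10 sulfur=6
After 6 (gather 8 clay): clay=9 lead=10 sulfur=6
After 7 (gather 6 clay): clay=15 lead=10 sulfur=6
After 8 (gather 2 clay): clay=17 lead=10 sulfur=6

Answer: clay=17 lead=10 sulfur=6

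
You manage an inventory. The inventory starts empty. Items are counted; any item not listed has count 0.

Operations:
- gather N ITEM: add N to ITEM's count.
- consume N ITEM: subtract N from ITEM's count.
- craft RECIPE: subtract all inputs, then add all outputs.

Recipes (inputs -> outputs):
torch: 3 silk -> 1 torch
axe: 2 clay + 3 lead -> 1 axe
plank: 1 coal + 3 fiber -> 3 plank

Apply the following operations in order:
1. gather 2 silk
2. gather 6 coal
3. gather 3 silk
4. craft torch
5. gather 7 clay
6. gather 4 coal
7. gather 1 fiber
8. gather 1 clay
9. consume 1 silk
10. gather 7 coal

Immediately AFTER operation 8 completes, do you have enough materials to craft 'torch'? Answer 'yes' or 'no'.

Answer: no

Derivation:
After 1 (gather 2 silk): silk=2
After 2 (gather 6 coal): coal=6 silk=2
After 3 (gather 3 silk): coal=6 silk=5
After 4 (craft torch): coal=6 silk=2 torch=1
After 5 (gather 7 clay): clay=7 coal=6 silk=2 torch=1
After 6 (gather 4 coal): clay=7 coal=10 silk=2 torch=1
After 7 (gather 1 fiber): clay=7 coal=10 fiber=1 silk=2 torch=1
After 8 (gather 1 clay): clay=8 coal=10 fiber=1 silk=2 torch=1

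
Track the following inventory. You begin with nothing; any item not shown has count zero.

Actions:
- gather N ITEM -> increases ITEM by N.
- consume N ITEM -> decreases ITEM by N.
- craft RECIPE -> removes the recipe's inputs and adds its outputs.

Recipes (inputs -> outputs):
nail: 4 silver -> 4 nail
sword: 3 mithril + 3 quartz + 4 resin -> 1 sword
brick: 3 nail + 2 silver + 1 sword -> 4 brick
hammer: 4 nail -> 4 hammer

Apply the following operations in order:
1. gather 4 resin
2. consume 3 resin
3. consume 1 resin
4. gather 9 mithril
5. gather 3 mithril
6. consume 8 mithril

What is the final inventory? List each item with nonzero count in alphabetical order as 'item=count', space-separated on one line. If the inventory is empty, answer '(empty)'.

Answer: mithril=4

Derivation:
After 1 (gather 4 resin): resin=4
After 2 (consume 3 resin): resin=1
After 3 (consume 1 resin): (empty)
After 4 (gather 9 mithril): mithril=9
After 5 (gather 3 mithril): mithril=12
After 6 (consume 8 mithril): mithril=4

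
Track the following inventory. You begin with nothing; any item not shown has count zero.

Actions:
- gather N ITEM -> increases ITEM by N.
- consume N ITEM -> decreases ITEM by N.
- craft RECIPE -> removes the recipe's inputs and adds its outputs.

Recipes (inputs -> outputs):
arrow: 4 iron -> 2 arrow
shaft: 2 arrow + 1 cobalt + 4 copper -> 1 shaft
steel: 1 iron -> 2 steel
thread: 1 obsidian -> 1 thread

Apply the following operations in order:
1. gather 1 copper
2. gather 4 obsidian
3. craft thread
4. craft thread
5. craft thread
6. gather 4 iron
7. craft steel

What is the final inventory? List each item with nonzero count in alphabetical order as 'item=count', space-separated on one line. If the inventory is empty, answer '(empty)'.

Answer: copper=1 iron=3 obsidian=1 steel=2 thread=3

Derivation:
After 1 (gather 1 copper): copper=1
After 2 (gather 4 obsidian): copper=1 obsidian=4
After 3 (craft thread): copper=1 obsidian=3 thread=1
After 4 (craft thread): copper=1 obsidian=2 thread=2
After 5 (craft thread): copper=1 obsidian=1 thread=3
After 6 (gather 4 iron): copper=1 iron=4 obsidian=1 thread=3
After 7 (craft steel): copper=1 iron=3 obsidian=1 steel=2 thread=3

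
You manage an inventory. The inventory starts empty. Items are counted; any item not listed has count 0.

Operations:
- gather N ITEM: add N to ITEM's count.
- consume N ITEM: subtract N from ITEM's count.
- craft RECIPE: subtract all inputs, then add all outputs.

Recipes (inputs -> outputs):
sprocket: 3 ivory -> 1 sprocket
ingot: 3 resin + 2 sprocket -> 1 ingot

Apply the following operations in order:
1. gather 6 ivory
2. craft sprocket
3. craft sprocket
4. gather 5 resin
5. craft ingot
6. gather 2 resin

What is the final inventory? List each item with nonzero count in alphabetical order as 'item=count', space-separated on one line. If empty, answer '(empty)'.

Answer: ingot=1 resin=4

Derivation:
After 1 (gather 6 ivory): ivory=6
After 2 (craft sprocket): ivory=3 sprocket=1
After 3 (craft sprocket): sprocket=2
After 4 (gather 5 resin): resin=5 sprocket=2
After 5 (craft ingot): ingot=1 resin=2
After 6 (gather 2 resin): ingot=1 resin=4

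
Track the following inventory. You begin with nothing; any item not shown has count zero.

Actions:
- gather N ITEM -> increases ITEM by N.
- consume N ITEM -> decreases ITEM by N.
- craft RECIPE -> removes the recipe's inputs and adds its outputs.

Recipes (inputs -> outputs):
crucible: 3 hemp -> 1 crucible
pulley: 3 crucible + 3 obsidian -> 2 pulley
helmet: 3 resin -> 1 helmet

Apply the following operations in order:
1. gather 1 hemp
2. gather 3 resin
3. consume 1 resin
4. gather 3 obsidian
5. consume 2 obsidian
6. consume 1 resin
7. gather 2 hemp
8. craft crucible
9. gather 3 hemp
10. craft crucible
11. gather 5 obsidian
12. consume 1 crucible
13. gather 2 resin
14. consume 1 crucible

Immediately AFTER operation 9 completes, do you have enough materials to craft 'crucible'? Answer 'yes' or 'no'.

After 1 (gather 1 hemp): hemp=1
After 2 (gather 3 resin): hemp=1 resin=3
After 3 (consume 1 resin): hemp=1 resin=2
After 4 (gather 3 obsidian): hemp=1 obsidian=3 resin=2
After 5 (consume 2 obsidian): hemp=1 obsidian=1 resin=2
After 6 (consume 1 resin): hemp=1 obsidian=1 resin=1
After 7 (gather 2 hemp): hemp=3 obsidian=1 resin=1
After 8 (craft crucible): crucible=1 obsidian=1 resin=1
After 9 (gather 3 hemp): crucible=1 hemp=3 obsidian=1 resin=1

Answer: yes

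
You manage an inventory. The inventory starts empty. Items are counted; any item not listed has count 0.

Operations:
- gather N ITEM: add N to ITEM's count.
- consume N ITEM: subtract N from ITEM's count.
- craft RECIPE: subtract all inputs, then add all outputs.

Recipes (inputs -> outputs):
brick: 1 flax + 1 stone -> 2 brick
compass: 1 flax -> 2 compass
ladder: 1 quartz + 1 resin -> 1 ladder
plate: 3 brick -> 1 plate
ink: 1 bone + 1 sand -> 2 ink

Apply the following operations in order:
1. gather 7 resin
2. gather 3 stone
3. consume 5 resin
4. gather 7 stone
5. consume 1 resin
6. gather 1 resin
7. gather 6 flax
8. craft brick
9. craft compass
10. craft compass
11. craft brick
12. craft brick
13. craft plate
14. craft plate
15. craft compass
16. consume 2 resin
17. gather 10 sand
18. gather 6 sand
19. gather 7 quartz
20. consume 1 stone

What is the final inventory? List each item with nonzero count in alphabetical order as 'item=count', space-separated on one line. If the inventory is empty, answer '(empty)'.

Answer: compass=6 plate=2 quartz=7 sand=16 stone=6

Derivation:
After 1 (gather 7 resin): resin=7
After 2 (gather 3 stone): resin=7 stone=3
After 3 (consume 5 resin): resin=2 stone=3
After 4 (gather 7 stone): resin=2 stone=10
After 5 (consume 1 resin): resin=1 stone=10
After 6 (gather 1 resin): resin=2 stone=10
After 7 (gather 6 flax): flax=6 resin=2 stone=10
After 8 (craft brick): brick=2 flax=5 resin=2 stone=9
After 9 (craft compass): brick=2 compass=2 flax=4 resin=2 stone=9
After 10 (craft compass): brick=2 compass=4 flax=3 resin=2 stone=9
After 11 (craft brick): brick=4 compass=4 flax=2 resin=2 stone=8
After 12 (craft brick): brick=6 compass=4 flax=1 resin=2 stone=7
After 13 (craft plate): brick=3 compass=4 flax=1 plate=1 resin=2 stone=7
After 14 (craft plate): compass=4 flax=1 plate=2 resin=2 stone=7
After 15 (craft compass): compass=6 plate=2 resin=2 stone=7
After 16 (consume 2 resin): compass=6 plate=2 stone=7
After 17 (gather 10 sand): compass=6 plate=2 sand=10 stone=7
After 18 (gather 6 sand): compass=6 plate=2 sand=16 stone=7
After 19 (gather 7 quartz): compass=6 plate=2 quartz=7 sand=16 stone=7
After 20 (consume 1 stone): compass=6 plate=2 quartz=7 sand=16 stone=6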